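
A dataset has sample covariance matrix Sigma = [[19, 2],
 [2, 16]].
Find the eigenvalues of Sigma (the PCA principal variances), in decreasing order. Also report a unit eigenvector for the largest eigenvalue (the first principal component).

Step 1 — characteristic polynomial of 2×2 Sigma:
  det(Sigma - λI) = λ² - trace · λ + det = 0.
  trace = 19 + 16 = 35, det = 19·16 - (2)² = 300.
Step 2 — discriminant:
  Δ = trace² - 4·det = 1225 - 1200 = 25.
Step 3 — eigenvalues:
  λ = (trace ± √Δ)/2 = (35 ± 5)/2,
  λ_1 = 20,  λ_2 = 15.

Step 4 — unit eigenvector for λ_1: solve (Sigma - λ_1 I)v = 0. First row:
  (19 - 20)·v_x + (2)·v_y = 0, i.e. (-1)·v_x + (2)·v_y = 0,
  so v ∝ (b, λ_1 - a) = (2, 1) = u.
  ||u|| = √((2)² + (1)²) = √(5) ≈ 2.2361,
  v_1 = u/||u|| ≈ (0.8944, 0.4472) (||v_1|| = 1).

λ_1 = 20,  λ_2 = 15;  v_1 ≈ (0.8944, 0.4472)


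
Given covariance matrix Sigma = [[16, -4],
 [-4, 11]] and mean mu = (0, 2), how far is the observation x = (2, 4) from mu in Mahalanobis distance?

Step 1 — centre the observation: (x - mu) = (2, 2).

Step 2 — invert Sigma. det(Sigma) = 16·11 - (-4)² = 160.
  Sigma^{-1} = (1/det) · [[d, -b], [-b, a]] = [[0.0688, 0.025],
 [0.025, 0.1]].

Step 3 — form the quadratic (x - mu)^T · Sigma^{-1} · (x - mu):
  Sigma^{-1} · (x - mu) = (0.1875, 0.25).
  (x - mu)^T · [Sigma^{-1} · (x - mu)] = (2)·(0.1875) + (2)·(0.25) = 0.875.

Step 4 — take square root: d = √(0.875) ≈ 0.9354.

d(x, mu) = √(0.875) ≈ 0.9354


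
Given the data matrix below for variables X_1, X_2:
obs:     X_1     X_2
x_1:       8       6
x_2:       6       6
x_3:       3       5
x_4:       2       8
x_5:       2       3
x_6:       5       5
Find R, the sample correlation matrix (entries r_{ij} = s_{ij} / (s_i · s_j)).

Step 1 — column means:
  mean(X_1) = (8 + 6 + 3 + 2 + 2 + 5) / 6 = 26/6 = 4.3333
  mean(X_2) = (6 + 6 + 5 + 8 + 3 + 5) / 6 = 33/6 = 5.5

Step 2 — sample variances and covariances s[i,j] = (1/(n-1)) · Σ_k (x_{k,i} - mean_i) · (x_{k,j} - mean_j), with n-1 = 5:
  s[X_1,X_1] = ((3.6667)·(3.6667) + (1.6667)·(1.6667) + (-1.3333)·(-1.3333) + (-2.3333)·(-2.3333) + (-2.3333)·(-2.3333) + (0.6667)·(0.6667)) / 5 = 29.3333/5 = 5.8667
  s[X_1,X_2] = ((3.6667)·(0.5) + (1.6667)·(0.5) + (-1.3333)·(-0.5) + (-2.3333)·(2.5) + (-2.3333)·(-2.5) + (0.6667)·(-0.5)) / 5 = 3/5 = 0.6
  s[X_2,X_2] = ((0.5)·(0.5) + (0.5)·(0.5) + (-0.5)·(-0.5) + (2.5)·(2.5) + (-2.5)·(-2.5) + (-0.5)·(-0.5)) / 5 = 13.5/5 = 2.7
  Sample standard deviations s_i = √(s[i,i]):
  s(X_1) = √(5.8667) = 2.4221
  s(X_2) = √(2.7) = 1.6432

Step 3 — r_{ij} = s_{ij} / (s_i · s_j):
  r[X_1,X_1] = 1 (diagonal).
  r[X_1,X_2] = 0.6 / (2.4221 · 1.6432) = 0.6 / 3.9799 = 0.1508
  r[X_2,X_2] = 1 (diagonal).

R is symmetric with unit diagonal. Assembling:

R = [[1, 0.1508],
 [0.1508, 1]]


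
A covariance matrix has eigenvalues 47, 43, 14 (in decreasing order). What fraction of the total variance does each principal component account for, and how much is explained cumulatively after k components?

Step 1 — total variance = trace(Sigma) = Σ λ_i = 47 + 43 + 14 = 104.

Step 2 — fraction explained by component i = λ_i / Σ λ:
  PC1: 47/104 = 0.4519
  PC2: 43/104 = 0.4135
  PC3: 14/104 = 0.1346

Step 3 — cumulative fraction after k components = (λ_1 + ... + λ_k) / Σ λ:
  k = 1: 47/104 = 0.4519
  k = 2: (47 + 43)/104 = 90/104 = 0.8654
  k = 3: (47 + 43 + 14)/104 = 104/104 = 1

Summary (fraction, with percent):

explained: PC1 0.4519 (45.19%), PC2 0.4135 (41.35%), PC3 0.1346 (13.46%);  cumulative: 0.4519, 0.8654, 1


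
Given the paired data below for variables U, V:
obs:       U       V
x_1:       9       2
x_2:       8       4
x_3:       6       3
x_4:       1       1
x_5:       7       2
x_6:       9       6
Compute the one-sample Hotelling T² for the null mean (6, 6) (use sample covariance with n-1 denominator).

Step 1 — sample mean vector:
  mean(U) = (9 + 8 + 6 + 1 + 7 + 9) / 6 = 40/6 = 6.6667
  mean(V) = (2 + 4 + 3 + 1 + 2 + 6) / 6 = 18/6 = 3
  x̄ = (6.6667, 3),  deviation x̄ - mu_0 = (6.6667, 3) - (6, 6) = (0.6667, -3).

Step 2 — sample covariance matrix, S[i,j] = (1/(n-1)) · Σ_k (x_{k,i} - mean_i) · (x_{k,j} - mean_j), divisor n-1 = 5:
  S[U,U] = ((2.3333)·(2.3333) + (1.3333)·(1.3333) + (-0.6667)·(-0.6667) + (-5.6667)·(-5.6667) + (0.3333)·(0.3333) + (2.3333)·(2.3333)) / 5 = 45.3333/5 = 9.0667
  S[U,V] = ((2.3333)·(-1) + (1.3333)·(1) + (-0.6667)·(0) + (-5.6667)·(-2) + (0.3333)·(-1) + (2.3333)·(3)) / 5 = 17/5 = 3.4
  S[V,V] = ((-1)·(-1) + (1)·(1) + (0)·(0) + (-2)·(-2) + (-1)·(-1) + (3)·(3)) / 5 = 16/5 = 3.2
  S = [[9.0667, 3.4],
 [3.4, 3.2]].

Step 3 — invert S. det(S) = 9.0667·3.2 - (3.4)² = 17.4533.
  S^{-1} = (1/det) · [[d, -b], [-b, a]] = [[0.1833, -0.1948],
 [-0.1948, 0.5195]].

Step 4 — quadratic form (x̄ - mu_0)^T · S^{-1} · (x̄ - mu_0):
  S^{-1} · (x̄ - mu_0) = (0.7066, -1.6883),
  (x̄ - mu_0)^T · [...] = (0.6667)·(0.7066) + (-3)·(-1.6883) = 5.536.

Step 5 — scale by n: T² = 6 · 5.536 = 33.2162.

T² ≈ 33.2162


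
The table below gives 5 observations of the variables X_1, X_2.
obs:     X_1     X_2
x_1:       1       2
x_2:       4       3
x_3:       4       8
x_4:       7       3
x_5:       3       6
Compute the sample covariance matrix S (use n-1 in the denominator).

Step 1 — column means:
  mean(X_1) = (1 + 4 + 4 + 7 + 3) / 5 = 19/5 = 3.8
  mean(X_2) = (2 + 3 + 8 + 3 + 6) / 5 = 22/5 = 4.4

Step 2 — sample covariance S[i,j] = (1/(n-1)) · Σ_k (x_{k,i} - mean_i) · (x_{k,j} - mean_j), with n-1 = 4.
  S[X_1,X_1] = ((-2.8)·(-2.8) + (0.2)·(0.2) + (0.2)·(0.2) + (3.2)·(3.2) + (-0.8)·(-0.8)) / 4 = 18.8/4 = 4.7
  S[X_1,X_2] = ((-2.8)·(-2.4) + (0.2)·(-1.4) + (0.2)·(3.6) + (3.2)·(-1.4) + (-0.8)·(1.6)) / 4 = 1.4/4 = 0.35
  S[X_2,X_2] = ((-2.4)·(-2.4) + (-1.4)·(-1.4) + (3.6)·(3.6) + (-1.4)·(-1.4) + (1.6)·(1.6)) / 4 = 25.2/4 = 6.3

S is symmetric (S[j,i] = S[i,j]). Assembling:

S = [[4.7, 0.35],
 [0.35, 6.3]]


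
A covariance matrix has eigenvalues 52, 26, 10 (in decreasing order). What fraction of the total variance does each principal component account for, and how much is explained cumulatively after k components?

Step 1 — total variance = trace(Sigma) = Σ λ_i = 52 + 26 + 10 = 88.

Step 2 — fraction explained by component i = λ_i / Σ λ:
  PC1: 52/88 = 0.5909
  PC2: 26/88 = 0.2955
  PC3: 10/88 = 0.1136

Step 3 — cumulative fraction after k components = (λ_1 + ... + λ_k) / Σ λ:
  k = 1: 52/88 = 0.5909
  k = 2: (52 + 26)/88 = 78/88 = 0.8864
  k = 3: (52 + 26 + 10)/88 = 88/88 = 1

Summary (fraction, with percent):

explained: PC1 0.5909 (59.09%), PC2 0.2955 (29.55%), PC3 0.1136 (11.36%);  cumulative: 0.5909, 0.8864, 1


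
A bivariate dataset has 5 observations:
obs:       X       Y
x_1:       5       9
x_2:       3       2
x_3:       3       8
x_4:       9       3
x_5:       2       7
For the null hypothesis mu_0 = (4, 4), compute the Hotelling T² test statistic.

Step 1 — sample mean vector:
  mean(X) = (5 + 3 + 3 + 9 + 2) / 5 = 22/5 = 4.4
  mean(Y) = (9 + 2 + 8 + 3 + 7) / 5 = 29/5 = 5.8
  x̄ = (4.4, 5.8),  deviation x̄ - mu_0 = (4.4, 5.8) - (4, 4) = (0.4, 1.8).

Step 2 — sample covariance matrix, S[i,j] = (1/(n-1)) · Σ_k (x_{k,i} - mean_i) · (x_{k,j} - mean_j), divisor n-1 = 4:
  S[X,X] = ((0.6)·(0.6) + (-1.4)·(-1.4) + (-1.4)·(-1.4) + (4.6)·(4.6) + (-2.4)·(-2.4)) / 4 = 31.2/4 = 7.8
  S[X,Y] = ((0.6)·(3.2) + (-1.4)·(-3.8) + (-1.4)·(2.2) + (4.6)·(-2.8) + (-2.4)·(1.2)) / 4 = -11.6/4 = -2.9
  S[Y,Y] = ((3.2)·(3.2) + (-3.8)·(-3.8) + (2.2)·(2.2) + (-2.8)·(-2.8) + (1.2)·(1.2)) / 4 = 38.8/4 = 9.7
  S = [[7.8, -2.9],
 [-2.9, 9.7]].

Step 3 — invert S. det(S) = 7.8·9.7 - (-2.9)² = 67.25.
  S^{-1} = (1/det) · [[d, -b], [-b, a]] = [[0.1442, 0.0431],
 [0.0431, 0.116]].

Step 4 — quadratic form (x̄ - mu_0)^T · S^{-1} · (x̄ - mu_0):
  S^{-1} · (x̄ - mu_0) = (0.1353, 0.226),
  (x̄ - mu_0)^T · [...] = (0.4)·(0.1353) + (1.8)·(0.226) = 0.461.

Step 5 — scale by n: T² = 5 · 0.461 = 2.3048.

T² ≈ 2.3048


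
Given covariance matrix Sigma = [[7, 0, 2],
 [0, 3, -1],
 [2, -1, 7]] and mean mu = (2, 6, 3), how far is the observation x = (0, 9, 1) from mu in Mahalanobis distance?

Step 1 — centre the observation: (x - mu) = (-2, 3, -2).

Step 2 — invert Sigma (cofactor / det for 3×3, or solve directly):
  Sigma^{-1} = [[0.1562, -0.0156, -0.0469],
 [-0.0156, 0.3516, 0.0547],
 [-0.0469, 0.0547, 0.1641]].

Step 3 — form the quadratic (x - mu)^T · Sigma^{-1} · (x - mu):
  Sigma^{-1} · (x - mu) = (-0.2656, 0.9766, -0.0703).
  (x - mu)^T · [Sigma^{-1} · (x - mu)] = (-2)·(-0.2656) + (3)·(0.9766) + (-2)·(-0.0703) = 3.6016.

Step 4 — take square root: d = √(3.6016) ≈ 1.8978.

d(x, mu) = √(3.6016) ≈ 1.8978


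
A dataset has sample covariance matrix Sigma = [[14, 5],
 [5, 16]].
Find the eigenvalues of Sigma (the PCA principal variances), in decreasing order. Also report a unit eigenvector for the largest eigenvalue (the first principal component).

Step 1 — characteristic polynomial of 2×2 Sigma:
  det(Sigma - λI) = λ² - trace · λ + det = 0.
  trace = 14 + 16 = 30, det = 14·16 - (5)² = 199.
Step 2 — discriminant:
  Δ = trace² - 4·det = 900 - 796 = 104.
Step 3 — eigenvalues:
  λ = (trace ± √Δ)/2 = (30 ± 10.198)/2,
  λ_1 = 20.099,  λ_2 = 9.901.

Step 4 — unit eigenvector for λ_1: solve (Sigma - λ_1 I)v = 0. First row:
  (14 - 20.099)·v_x + (5)·v_y = 0, i.e. (-6.099)·v_x + (5)·v_y = 0,
  so v ∝ (b, λ_1 - a) = (5, 6.099) = u.
  ||u|| = √((5)² + (6.099)²) = √(62.198) ≈ 7.8866,
  v_1 = u/||u|| ≈ (0.634, 0.7733) (||v_1|| = 1).

λ_1 = 20.099,  λ_2 = 9.901;  v_1 ≈ (0.634, 0.7733)


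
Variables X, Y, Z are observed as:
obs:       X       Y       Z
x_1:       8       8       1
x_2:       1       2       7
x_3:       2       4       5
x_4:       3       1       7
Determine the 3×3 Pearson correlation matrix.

Step 1 — column means:
  mean(X) = (8 + 1 + 2 + 3) / 4 = 14/4 = 3.5
  mean(Y) = (8 + 2 + 4 + 1) / 4 = 15/4 = 3.75
  mean(Z) = (1 + 7 + 5 + 7) / 4 = 20/4 = 5

Step 2 — sample variances and covariances s[i,j] = (1/(n-1)) · Σ_k (x_{k,i} - mean_i) · (x_{k,j} - mean_j), with n-1 = 3:
  s[X,X] = ((4.5)·(4.5) + (-2.5)·(-2.5) + (-1.5)·(-1.5) + (-0.5)·(-0.5)) / 3 = 29/3 = 9.6667
  s[X,Y] = ((4.5)·(4.25) + (-2.5)·(-1.75) + (-1.5)·(0.25) + (-0.5)·(-2.75)) / 3 = 24.5/3 = 8.1667
  s[X,Z] = ((4.5)·(-4) + (-2.5)·(2) + (-1.5)·(0) + (-0.5)·(2)) / 3 = -24/3 = -8
  s[Y,Y] = ((4.25)·(4.25) + (-1.75)·(-1.75) + (0.25)·(0.25) + (-2.75)·(-2.75)) / 3 = 28.75/3 = 9.5833
  s[Y,Z] = ((4.25)·(-4) + (-1.75)·(2) + (0.25)·(0) + (-2.75)·(2)) / 3 = -26/3 = -8.6667
  s[Z,Z] = ((-4)·(-4) + (2)·(2) + (0)·(0) + (2)·(2)) / 3 = 24/3 = 8
  Sample standard deviations s_i = √(s[i,i]):
  s(X) = √(9.6667) = 3.1091
  s(Y) = √(9.5833) = 3.0957
  s(Z) = √(8) = 2.8284

Step 3 — r_{ij} = s_{ij} / (s_i · s_j):
  r[X,X] = 1 (diagonal).
  r[X,Y] = 8.1667 / (3.1091 · 3.0957) = 8.1667 / 9.6249 = 0.8485
  r[X,Z] = -8 / (3.1091 · 2.8284) = -8 / 8.7939 = -0.9097
  r[Y,Y] = 1 (diagonal).
  r[Y,Z] = -8.6667 / (3.0957 · 2.8284) = -8.6667 / 8.756 = -0.9898
  r[Z,Z] = 1 (diagonal).

R is symmetric with unit diagonal. Assembling:

R = [[1, 0.8485, -0.9097],
 [0.8485, 1, -0.9898],
 [-0.9097, -0.9898, 1]]


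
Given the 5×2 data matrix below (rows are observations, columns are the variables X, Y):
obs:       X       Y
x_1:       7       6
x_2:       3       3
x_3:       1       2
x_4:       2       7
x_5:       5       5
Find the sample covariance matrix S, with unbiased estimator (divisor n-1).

Step 1 — column means:
  mean(X) = (7 + 3 + 1 + 2 + 5) / 5 = 18/5 = 3.6
  mean(Y) = (6 + 3 + 2 + 7 + 5) / 5 = 23/5 = 4.6

Step 2 — sample covariance S[i,j] = (1/(n-1)) · Σ_k (x_{k,i} - mean_i) · (x_{k,j} - mean_j), with n-1 = 4.
  S[X,X] = ((3.4)·(3.4) + (-0.6)·(-0.6) + (-2.6)·(-2.6) + (-1.6)·(-1.6) + (1.4)·(1.4)) / 4 = 23.2/4 = 5.8
  S[X,Y] = ((3.4)·(1.4) + (-0.6)·(-1.6) + (-2.6)·(-2.6) + (-1.6)·(2.4) + (1.4)·(0.4)) / 4 = 9.2/4 = 2.3
  S[Y,Y] = ((1.4)·(1.4) + (-1.6)·(-1.6) + (-2.6)·(-2.6) + (2.4)·(2.4) + (0.4)·(0.4)) / 4 = 17.2/4 = 4.3

S is symmetric (S[j,i] = S[i,j]). Assembling:

S = [[5.8, 2.3],
 [2.3, 4.3]]


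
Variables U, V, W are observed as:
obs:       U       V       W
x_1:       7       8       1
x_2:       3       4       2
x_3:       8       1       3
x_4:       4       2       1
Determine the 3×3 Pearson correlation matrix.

Step 1 — column means:
  mean(U) = (7 + 3 + 8 + 4) / 4 = 22/4 = 5.5
  mean(V) = (8 + 4 + 1 + 2) / 4 = 15/4 = 3.75
  mean(W) = (1 + 2 + 3 + 1) / 4 = 7/4 = 1.75

Step 2 — sample variances and covariances s[i,j] = (1/(n-1)) · Σ_k (x_{k,i} - mean_i) · (x_{k,j} - mean_j), with n-1 = 3:
  s[U,U] = ((1.5)·(1.5) + (-2.5)·(-2.5) + (2.5)·(2.5) + (-1.5)·(-1.5)) / 3 = 17/3 = 5.6667
  s[U,V] = ((1.5)·(4.25) + (-2.5)·(0.25) + (2.5)·(-2.75) + (-1.5)·(-1.75)) / 3 = 1.5/3 = 0.5
  s[U,W] = ((1.5)·(-0.75) + (-2.5)·(0.25) + (2.5)·(1.25) + (-1.5)·(-0.75)) / 3 = 2.5/3 = 0.8333
  s[V,V] = ((4.25)·(4.25) + (0.25)·(0.25) + (-2.75)·(-2.75) + (-1.75)·(-1.75)) / 3 = 28.75/3 = 9.5833
  s[V,W] = ((4.25)·(-0.75) + (0.25)·(0.25) + (-2.75)·(1.25) + (-1.75)·(-0.75)) / 3 = -5.25/3 = -1.75
  s[W,W] = ((-0.75)·(-0.75) + (0.25)·(0.25) + (1.25)·(1.25) + (-0.75)·(-0.75)) / 3 = 2.75/3 = 0.9167
  Sample standard deviations s_i = √(s[i,i]):
  s(U) = √(5.6667) = 2.3805
  s(V) = √(9.5833) = 3.0957
  s(W) = √(0.9167) = 0.9574

Step 3 — r_{ij} = s_{ij} / (s_i · s_j):
  r[U,U] = 1 (diagonal).
  r[U,V] = 0.5 / (2.3805 · 3.0957) = 0.5 / 7.3692 = 0.0678
  r[U,W] = 0.8333 / (2.3805 · 0.9574) = 0.8333 / 2.2791 = 0.3656
  r[V,V] = 1 (diagonal).
  r[V,W] = -1.75 / (3.0957 · 0.9574) = -1.75 / 2.9639 = -0.5904
  r[W,W] = 1 (diagonal).

R is symmetric with unit diagonal. Assembling:

R = [[1, 0.0678, 0.3656],
 [0.0678, 1, -0.5904],
 [0.3656, -0.5904, 1]]


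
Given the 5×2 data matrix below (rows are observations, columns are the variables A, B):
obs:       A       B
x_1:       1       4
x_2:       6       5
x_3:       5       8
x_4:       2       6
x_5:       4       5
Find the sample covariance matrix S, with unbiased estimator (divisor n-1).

Step 1 — column means:
  mean(A) = (1 + 6 + 5 + 2 + 4) / 5 = 18/5 = 3.6
  mean(B) = (4 + 5 + 8 + 6 + 5) / 5 = 28/5 = 5.6

Step 2 — sample covariance S[i,j] = (1/(n-1)) · Σ_k (x_{k,i} - mean_i) · (x_{k,j} - mean_j), with n-1 = 4.
  S[A,A] = ((-2.6)·(-2.6) + (2.4)·(2.4) + (1.4)·(1.4) + (-1.6)·(-1.6) + (0.4)·(0.4)) / 4 = 17.2/4 = 4.3
  S[A,B] = ((-2.6)·(-1.6) + (2.4)·(-0.6) + (1.4)·(2.4) + (-1.6)·(0.4) + (0.4)·(-0.6)) / 4 = 5.2/4 = 1.3
  S[B,B] = ((-1.6)·(-1.6) + (-0.6)·(-0.6) + (2.4)·(2.4) + (0.4)·(0.4) + (-0.6)·(-0.6)) / 4 = 9.2/4 = 2.3

S is symmetric (S[j,i] = S[i,j]). Assembling:

S = [[4.3, 1.3],
 [1.3, 2.3]]


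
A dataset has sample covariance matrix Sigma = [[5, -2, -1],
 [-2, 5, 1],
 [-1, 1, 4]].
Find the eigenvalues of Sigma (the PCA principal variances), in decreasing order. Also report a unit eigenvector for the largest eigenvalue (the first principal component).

Step 1 — characteristic polynomial p(λ) = det(λI - Sigma) = λ³ - tr·λ² + c_1·λ - det, where tr = trace, c_1 = sum of the principal 2×2 minors, det = det(Sigma):
  tr = 5 + 5 + 4 = 14,
  c_1 = (5·5 - (-2)²) + (5·4 - (-1)²) + (5·4 - (1)²) = 21 + 19 + 19 = 59,
  det = 5·(5·4 - (1)²) - (-2)·((-2)·4 - (1)·(-1)) + (-1)·((-2)·(1) - 5·(-1)) = 5·(19) - (-2)·(-7) + (-1)·(3) = 78.
  So p(λ) = λ³ - 14λ² + 59λ - 78.
Step 2 — look for an integer root (rational root theorem: any rational root is an integer divisor of 78). Testing λ = 3:
  p(3) = 27 - 126 + 177 - 78 = 0  ✓
  Dividing out (λ - 3): p(λ) = (λ - 3)(λ² - 11λ + 26).
Step 3 — remaining eigenvalues from the quadratic λ² - 11λ + 26 = 0:
  Δ = 11² - 4·26 = 121 - 104 = 17,  λ = (11 ± √17)/2 = (11 ± 4.1231)/2 ≈ 7.5616 or 3.4384.
  Sorted: λ_1 = 7.5616,  λ_2 = 3.4384,  λ_3 = 3  (check: sum = 14 = tr ✓).

Step 4 — unit eigenvector for λ_1 ≈ 7.5616: v spans the null space of (Sigma - λ_1 I), whose rows are
  r_1 = (-2.5616, -2, -1),  r_2 = (-2, -2.5616, 1),  r_3 = (-1, 1, -3.5616).
  v is orthogonal to every row, so take v ∝ r_1 × r_2 = ((-2)·(1) - (-1)·(-2.5616), (-1)·(-2) - (-2.5616)·(1), (-2.5616)·(-2.5616) - (-2)·(-2)) ≈ (-4.5616, 4.5616, 2.5616).
  Rescale (multiply by -1 so the first nonzero entry is positive): u = (4.5616, -4.5616, -2.5616).
  ||u|| = √((4.5616)² + (-4.5616)² + (-2.5616)²) = √(48.1771) ≈ 6.941,  v_1 = u/||u|| ≈ (0.6572, -0.6572, -0.369) (||v_1|| = 1).

λ_1 = 7.5616,  λ_2 = 3.4384,  λ_3 = 3;  v_1 ≈ (0.6572, -0.6572, -0.369)


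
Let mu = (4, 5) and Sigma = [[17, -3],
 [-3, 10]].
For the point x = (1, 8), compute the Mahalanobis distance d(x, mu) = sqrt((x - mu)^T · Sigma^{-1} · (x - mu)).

Step 1 — centre the observation: (x - mu) = (-3, 3).

Step 2 — invert Sigma. det(Sigma) = 17·10 - (-3)² = 161.
  Sigma^{-1} = (1/det) · [[d, -b], [-b, a]] = [[0.0621, 0.0186],
 [0.0186, 0.1056]].

Step 3 — form the quadratic (x - mu)^T · Sigma^{-1} · (x - mu):
  Sigma^{-1} · (x - mu) = (-0.1304, 0.2609).
  (x - mu)^T · [Sigma^{-1} · (x - mu)] = (-3)·(-0.1304) + (3)·(0.2609) = 1.1739.

Step 4 — take square root: d = √(1.1739) ≈ 1.0835.

d(x, mu) = √(1.1739) ≈ 1.0835


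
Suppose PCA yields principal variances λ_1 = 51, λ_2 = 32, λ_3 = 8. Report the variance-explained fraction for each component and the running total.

Step 1 — total variance = trace(Sigma) = Σ λ_i = 51 + 32 + 8 = 91.

Step 2 — fraction explained by component i = λ_i / Σ λ:
  PC1: 51/91 = 0.5604
  PC2: 32/91 = 0.3516
  PC3: 8/91 = 0.0879

Step 3 — cumulative fraction after k components = (λ_1 + ... + λ_k) / Σ λ:
  k = 1: 51/91 = 0.5604
  k = 2: (51 + 32)/91 = 83/91 = 0.9121
  k = 3: (51 + 32 + 8)/91 = 91/91 = 1

Summary (fraction, with percent):

explained: PC1 0.5604 (56.04%), PC2 0.3516 (35.16%), PC3 0.0879 (8.79%);  cumulative: 0.5604, 0.9121, 1


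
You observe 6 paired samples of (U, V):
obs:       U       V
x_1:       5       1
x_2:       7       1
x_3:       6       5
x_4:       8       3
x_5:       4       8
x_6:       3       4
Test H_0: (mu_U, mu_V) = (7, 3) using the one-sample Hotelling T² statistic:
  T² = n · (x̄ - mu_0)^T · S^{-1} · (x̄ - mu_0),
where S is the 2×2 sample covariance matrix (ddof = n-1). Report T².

Step 1 — sample mean vector:
  mean(U) = (5 + 7 + 6 + 8 + 4 + 3) / 6 = 33/6 = 5.5
  mean(V) = (1 + 1 + 5 + 3 + 8 + 4) / 6 = 22/6 = 3.6667
  x̄ = (5.5, 3.6667),  deviation x̄ - mu_0 = (5.5, 3.6667) - (7, 3) = (-1.5, 0.6667).

Step 2 — sample covariance matrix, S[i,j] = (1/(n-1)) · Σ_k (x_{k,i} - mean_i) · (x_{k,j} - mean_j), divisor n-1 = 5:
  S[U,U] = ((-0.5)·(-0.5) + (1.5)·(1.5) + (0.5)·(0.5) + (2.5)·(2.5) + (-1.5)·(-1.5) + (-2.5)·(-2.5)) / 5 = 17.5/5 = 3.5
  S[U,V] = ((-0.5)·(-2.6667) + (1.5)·(-2.6667) + (0.5)·(1.3333) + (2.5)·(-0.6667) + (-1.5)·(4.3333) + (-2.5)·(0.3333)) / 5 = -11/5 = -2.2
  S[V,V] = ((-2.6667)·(-2.6667) + (-2.6667)·(-2.6667) + (1.3333)·(1.3333) + (-0.6667)·(-0.6667) + (4.3333)·(4.3333) + (0.3333)·(0.3333)) / 5 = 35.3333/5 = 7.0667
  S = [[3.5, -2.2],
 [-2.2, 7.0667]].

Step 3 — invert S. det(S) = 3.5·7.0667 - (-2.2)² = 19.8933.
  S^{-1} = (1/det) · [[d, -b], [-b, a]] = [[0.3552, 0.1106],
 [0.1106, 0.1759]].

Step 4 — quadratic form (x̄ - mu_0)^T · S^{-1} · (x̄ - mu_0):
  S^{-1} · (x̄ - mu_0) = (-0.4591, -0.0486),
  (x̄ - mu_0)^T · [...] = (-1.5)·(-0.4591) + (0.6667)·(-0.0486) = 0.6563.

Step 5 — scale by n: T² = 6 · 0.6563 = 3.9377.

T² ≈ 3.9377


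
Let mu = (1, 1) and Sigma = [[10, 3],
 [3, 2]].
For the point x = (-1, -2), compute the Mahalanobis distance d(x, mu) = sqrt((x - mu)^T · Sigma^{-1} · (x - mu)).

Step 1 — centre the observation: (x - mu) = (-2, -3).

Step 2 — invert Sigma. det(Sigma) = 10·2 - (3)² = 11.
  Sigma^{-1} = (1/det) · [[d, -b], [-b, a]] = [[0.1818, -0.2727],
 [-0.2727, 0.9091]].

Step 3 — form the quadratic (x - mu)^T · Sigma^{-1} · (x - mu):
  Sigma^{-1} · (x - mu) = (0.4545, -2.1818).
  (x - mu)^T · [Sigma^{-1} · (x - mu)] = (-2)·(0.4545) + (-3)·(-2.1818) = 5.6364.

Step 4 — take square root: d = √(5.6364) ≈ 2.3741.

d(x, mu) = √(5.6364) ≈ 2.3741


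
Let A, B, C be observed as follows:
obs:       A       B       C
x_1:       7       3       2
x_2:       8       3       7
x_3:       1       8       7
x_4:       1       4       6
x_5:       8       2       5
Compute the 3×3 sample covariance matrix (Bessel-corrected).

Step 1 — column means:
  mean(A) = (7 + 8 + 1 + 1 + 8) / 5 = 25/5 = 5
  mean(B) = (3 + 3 + 8 + 4 + 2) / 5 = 20/5 = 4
  mean(C) = (2 + 7 + 7 + 6 + 5) / 5 = 27/5 = 5.4

Step 2 — sample covariance S[i,j] = (1/(n-1)) · Σ_k (x_{k,i} - mean_i) · (x_{k,j} - mean_j), with n-1 = 4.
  S[A,A] = ((2)·(2) + (3)·(3) + (-4)·(-4) + (-4)·(-4) + (3)·(3)) / 4 = 54/4 = 13.5
  S[A,B] = ((2)·(-1) + (3)·(-1) + (-4)·(4) + (-4)·(0) + (3)·(-2)) / 4 = -27/4 = -6.75
  S[A,C] = ((2)·(-3.4) + (3)·(1.6) + (-4)·(1.6) + (-4)·(0.6) + (3)·(-0.4)) / 4 = -12/4 = -3
  S[B,B] = ((-1)·(-1) + (-1)·(-1) + (4)·(4) + (0)·(0) + (-2)·(-2)) / 4 = 22/4 = 5.5
  S[B,C] = ((-1)·(-3.4) + (-1)·(1.6) + (4)·(1.6) + (0)·(0.6) + (-2)·(-0.4)) / 4 = 9/4 = 2.25
  S[C,C] = ((-3.4)·(-3.4) + (1.6)·(1.6) + (1.6)·(1.6) + (0.6)·(0.6) + (-0.4)·(-0.4)) / 4 = 17.2/4 = 4.3

S is symmetric (S[j,i] = S[i,j]). Assembling:

S = [[13.5, -6.75, -3],
 [-6.75, 5.5, 2.25],
 [-3, 2.25, 4.3]]


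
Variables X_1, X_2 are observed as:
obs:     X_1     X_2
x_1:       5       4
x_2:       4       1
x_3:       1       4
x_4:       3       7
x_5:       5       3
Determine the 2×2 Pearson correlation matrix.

Step 1 — column means:
  mean(X_1) = (5 + 4 + 1 + 3 + 5) / 5 = 18/5 = 3.6
  mean(X_2) = (4 + 1 + 4 + 7 + 3) / 5 = 19/5 = 3.8

Step 2 — sample variances and covariances s[i,j] = (1/(n-1)) · Σ_k (x_{k,i} - mean_i) · (x_{k,j} - mean_j), with n-1 = 4:
  s[X_1,X_1] = ((1.4)·(1.4) + (0.4)·(0.4) + (-2.6)·(-2.6) + (-0.6)·(-0.6) + (1.4)·(1.4)) / 4 = 11.2/4 = 2.8
  s[X_1,X_2] = ((1.4)·(0.2) + (0.4)·(-2.8) + (-2.6)·(0.2) + (-0.6)·(3.2) + (1.4)·(-0.8)) / 4 = -4.4/4 = -1.1
  s[X_2,X_2] = ((0.2)·(0.2) + (-2.8)·(-2.8) + (0.2)·(0.2) + (3.2)·(3.2) + (-0.8)·(-0.8)) / 4 = 18.8/4 = 4.7
  Sample standard deviations s_i = √(s[i,i]):
  s(X_1) = √(2.8) = 1.6733
  s(X_2) = √(4.7) = 2.1679

Step 3 — r_{ij} = s_{ij} / (s_i · s_j):
  r[X_1,X_1] = 1 (diagonal).
  r[X_1,X_2] = -1.1 / (1.6733 · 2.1679) = -1.1 / 3.6277 = -0.3032
  r[X_2,X_2] = 1 (diagonal).

R is symmetric with unit diagonal. Assembling:

R = [[1, -0.3032],
 [-0.3032, 1]]


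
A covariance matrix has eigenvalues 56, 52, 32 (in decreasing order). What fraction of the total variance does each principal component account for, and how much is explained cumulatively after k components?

Step 1 — total variance = trace(Sigma) = Σ λ_i = 56 + 52 + 32 = 140.

Step 2 — fraction explained by component i = λ_i / Σ λ:
  PC1: 56/140 = 0.4
  PC2: 52/140 = 0.3714
  PC3: 32/140 = 0.2286

Step 3 — cumulative fraction after k components = (λ_1 + ... + λ_k) / Σ λ:
  k = 1: 56/140 = 0.4
  k = 2: (56 + 52)/140 = 108/140 = 0.7714
  k = 3: (56 + 52 + 32)/140 = 140/140 = 1

Summary (fraction, with percent):

explained: PC1 0.4 (40%), PC2 0.3714 (37.14%), PC3 0.2286 (22.86%);  cumulative: 0.4, 0.7714, 1


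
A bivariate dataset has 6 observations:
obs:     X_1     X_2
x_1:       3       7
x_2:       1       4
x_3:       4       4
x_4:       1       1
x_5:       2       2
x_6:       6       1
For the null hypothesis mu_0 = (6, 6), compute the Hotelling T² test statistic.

Step 1 — sample mean vector:
  mean(X_1) = (3 + 1 + 4 + 1 + 2 + 6) / 6 = 17/6 = 2.8333
  mean(X_2) = (7 + 4 + 4 + 1 + 2 + 1) / 6 = 19/6 = 3.1667
  x̄ = (2.8333, 3.1667),  deviation x̄ - mu_0 = (2.8333, 3.1667) - (6, 6) = (-3.1667, -2.8333).

Step 2 — sample covariance matrix, S[i,j] = (1/(n-1)) · Σ_k (x_{k,i} - mean_i) · (x_{k,j} - mean_j), divisor n-1 = 5:
  S[X_1,X_1] = ((0.1667)·(0.1667) + (-1.8333)·(-1.8333) + (1.1667)·(1.1667) + (-1.8333)·(-1.8333) + (-0.8333)·(-0.8333) + (3.1667)·(3.1667)) / 5 = 18.8333/5 = 3.7667
  S[X_1,X_2] = ((0.1667)·(3.8333) + (-1.8333)·(0.8333) + (1.1667)·(0.8333) + (-1.8333)·(-2.1667) + (-0.8333)·(-1.1667) + (3.1667)·(-2.1667)) / 5 = -1.8333/5 = -0.3667
  S[X_2,X_2] = ((3.8333)·(3.8333) + (0.8333)·(0.8333) + (0.8333)·(0.8333) + (-2.1667)·(-2.1667) + (-1.1667)·(-1.1667) + (-2.1667)·(-2.1667)) / 5 = 26.8333/5 = 5.3667
  S = [[3.7667, -0.3667],
 [-0.3667, 5.3667]].

Step 3 — invert S. det(S) = 3.7667·5.3667 - (-0.3667)² = 20.08.
  S^{-1} = (1/det) · [[d, -b], [-b, a]] = [[0.2673, 0.0183],
 [0.0183, 0.1876]].

Step 4 — quadratic form (x̄ - mu_0)^T · S^{-1} · (x̄ - mu_0):
  S^{-1} · (x̄ - mu_0) = (-0.8981, -0.5893),
  (x̄ - mu_0)^T · [...] = (-3.1667)·(-0.8981) + (-2.8333)·(-0.5893) = 4.5136.

Step 5 — scale by n: T² = 6 · 4.5136 = 27.0817.

T² ≈ 27.0817


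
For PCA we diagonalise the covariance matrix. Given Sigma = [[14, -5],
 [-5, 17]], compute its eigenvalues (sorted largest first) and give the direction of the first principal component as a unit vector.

Step 1 — characteristic polynomial of 2×2 Sigma:
  det(Sigma - λI) = λ² - trace · λ + det = 0.
  trace = 14 + 17 = 31, det = 14·17 - (-5)² = 213.
Step 2 — discriminant:
  Δ = trace² - 4·det = 961 - 852 = 109.
Step 3 — eigenvalues:
  λ = (trace ± √Δ)/2 = (31 ± 10.4403)/2,
  λ_1 = 20.7202,  λ_2 = 10.2798.

Step 4 — unit eigenvector for λ_1: solve (Sigma - λ_1 I)v = 0. First row:
  (14 - 20.7202)·v_x + (-5)·v_y = 0, i.e. (-6.7202)·v_x + (-5)·v_y = 0,
  so v ∝ (b, λ_1 - a) = (-5, 6.7202); multiply by -1 so the first entry is positive: u = (5, -6.7202).
  ||u|| = √((5)² + (-6.7202)²) = √(70.1605) ≈ 8.3762,
  v_1 = u/||u|| ≈ (0.5969, -0.8023) (||v_1|| = 1).

λ_1 = 20.7202,  λ_2 = 10.2798;  v_1 ≈ (0.5969, -0.8023)


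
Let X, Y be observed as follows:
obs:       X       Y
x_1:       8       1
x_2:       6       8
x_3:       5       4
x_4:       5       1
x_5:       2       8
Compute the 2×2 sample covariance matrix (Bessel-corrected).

Step 1 — column means:
  mean(X) = (8 + 6 + 5 + 5 + 2) / 5 = 26/5 = 5.2
  mean(Y) = (1 + 8 + 4 + 1 + 8) / 5 = 22/5 = 4.4

Step 2 — sample covariance S[i,j] = (1/(n-1)) · Σ_k (x_{k,i} - mean_i) · (x_{k,j} - mean_j), with n-1 = 4.
  S[X,X] = ((2.8)·(2.8) + (0.8)·(0.8) + (-0.2)·(-0.2) + (-0.2)·(-0.2) + (-3.2)·(-3.2)) / 4 = 18.8/4 = 4.7
  S[X,Y] = ((2.8)·(-3.4) + (0.8)·(3.6) + (-0.2)·(-0.4) + (-0.2)·(-3.4) + (-3.2)·(3.6)) / 4 = -17.4/4 = -4.35
  S[Y,Y] = ((-3.4)·(-3.4) + (3.6)·(3.6) + (-0.4)·(-0.4) + (-3.4)·(-3.4) + (3.6)·(3.6)) / 4 = 49.2/4 = 12.3

S is symmetric (S[j,i] = S[i,j]). Assembling:

S = [[4.7, -4.35],
 [-4.35, 12.3]]


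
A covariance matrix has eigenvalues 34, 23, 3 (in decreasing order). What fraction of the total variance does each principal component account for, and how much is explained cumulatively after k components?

Step 1 — total variance = trace(Sigma) = Σ λ_i = 34 + 23 + 3 = 60.

Step 2 — fraction explained by component i = λ_i / Σ λ:
  PC1: 34/60 = 0.5667
  PC2: 23/60 = 0.3833
  PC3: 3/60 = 0.05

Step 3 — cumulative fraction after k components = (λ_1 + ... + λ_k) / Σ λ:
  k = 1: 34/60 = 0.5667
  k = 2: (34 + 23)/60 = 57/60 = 0.95
  k = 3: (34 + 23 + 3)/60 = 60/60 = 1

Summary (fraction, with percent):

explained: PC1 0.5667 (56.67%), PC2 0.3833 (38.33%), PC3 0.05 (5%);  cumulative: 0.5667, 0.95, 1


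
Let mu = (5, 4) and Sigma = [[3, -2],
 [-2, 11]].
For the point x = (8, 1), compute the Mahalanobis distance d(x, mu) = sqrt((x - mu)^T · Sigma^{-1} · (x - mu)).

Step 1 — centre the observation: (x - mu) = (3, -3).

Step 2 — invert Sigma. det(Sigma) = 3·11 - (-2)² = 29.
  Sigma^{-1} = (1/det) · [[d, -b], [-b, a]] = [[0.3793, 0.069],
 [0.069, 0.1034]].

Step 3 — form the quadratic (x - mu)^T · Sigma^{-1} · (x - mu):
  Sigma^{-1} · (x - mu) = (0.931, -0.1034).
  (x - mu)^T · [Sigma^{-1} · (x - mu)] = (3)·(0.931) + (-3)·(-0.1034) = 3.1034.

Step 4 — take square root: d = √(3.1034) ≈ 1.7617.

d(x, mu) = √(3.1034) ≈ 1.7617


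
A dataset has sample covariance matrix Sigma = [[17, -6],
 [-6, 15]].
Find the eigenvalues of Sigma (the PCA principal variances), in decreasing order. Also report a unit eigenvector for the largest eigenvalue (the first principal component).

Step 1 — characteristic polynomial of 2×2 Sigma:
  det(Sigma - λI) = λ² - trace · λ + det = 0.
  trace = 17 + 15 = 32, det = 17·15 - (-6)² = 219.
Step 2 — discriminant:
  Δ = trace² - 4·det = 1024 - 876 = 148.
Step 3 — eigenvalues:
  λ = (trace ± √Δ)/2 = (32 ± 12.1655)/2,
  λ_1 = 22.0828,  λ_2 = 9.9172.

Step 4 — unit eigenvector for λ_1: solve (Sigma - λ_1 I)v = 0. First row:
  (17 - 22.0828)·v_x + (-6)·v_y = 0, i.e. (-5.0828)·v_x + (-6)·v_y = 0,
  so v ∝ (b, λ_1 - a) = (-6, 5.0828); multiply by -1 so the first entry is positive: u = (6, -5.0828).
  ||u|| = √((6)² + (-5.0828)²) = √(61.8345) ≈ 7.8635,
  v_1 = u/||u|| ≈ (0.763, -0.6464) (||v_1|| = 1).

λ_1 = 22.0828,  λ_2 = 9.9172;  v_1 ≈ (0.763, -0.6464)


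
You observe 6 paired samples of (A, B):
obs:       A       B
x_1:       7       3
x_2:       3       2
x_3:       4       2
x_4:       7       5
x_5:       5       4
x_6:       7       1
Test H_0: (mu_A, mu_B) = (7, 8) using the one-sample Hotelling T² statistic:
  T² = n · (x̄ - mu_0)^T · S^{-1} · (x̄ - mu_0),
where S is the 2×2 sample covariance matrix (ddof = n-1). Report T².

Step 1 — sample mean vector:
  mean(A) = (7 + 3 + 4 + 7 + 5 + 7) / 6 = 33/6 = 5.5
  mean(B) = (3 + 2 + 2 + 5 + 4 + 1) / 6 = 17/6 = 2.8333
  x̄ = (5.5, 2.8333),  deviation x̄ - mu_0 = (5.5, 2.8333) - (7, 8) = (-1.5, -5.1667).

Step 2 — sample covariance matrix, S[i,j] = (1/(n-1)) · Σ_k (x_{k,i} - mean_i) · (x_{k,j} - mean_j), divisor n-1 = 5:
  S[A,A] = ((1.5)·(1.5) + (-2.5)·(-2.5) + (-1.5)·(-1.5) + (1.5)·(1.5) + (-0.5)·(-0.5) + (1.5)·(1.5)) / 5 = 15.5/5 = 3.1
  S[A,B] = ((1.5)·(0.1667) + (-2.5)·(-0.8333) + (-1.5)·(-0.8333) + (1.5)·(2.1667) + (-0.5)·(1.1667) + (1.5)·(-1.8333)) / 5 = 3.5/5 = 0.7
  S[B,B] = ((0.1667)·(0.1667) + (-0.8333)·(-0.8333) + (-0.8333)·(-0.8333) + (2.1667)·(2.1667) + (1.1667)·(1.1667) + (-1.8333)·(-1.8333)) / 5 = 10.8333/5 = 2.1667
  S = [[3.1, 0.7],
 [0.7, 2.1667]].

Step 3 — invert S. det(S) = 3.1·2.1667 - (0.7)² = 6.2267.
  S^{-1} = (1/det) · [[d, -b], [-b, a]] = [[0.348, -0.1124],
 [-0.1124, 0.4979]].

Step 4 — quadratic form (x̄ - mu_0)^T · S^{-1} · (x̄ - mu_0):
  S^{-1} · (x̄ - mu_0) = (0.0589, -2.4036),
  (x̄ - mu_0)^T · [...] = (-1.5)·(0.0589) + (-5.1667)·(-2.4036) = 12.3305.

Step 5 — scale by n: T² = 6 · 12.3305 = 73.9829.

T² ≈ 73.9829


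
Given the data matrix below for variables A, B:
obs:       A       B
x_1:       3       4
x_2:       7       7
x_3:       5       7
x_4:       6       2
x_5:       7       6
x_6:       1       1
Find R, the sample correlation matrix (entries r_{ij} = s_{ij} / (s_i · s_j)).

Step 1 — column means:
  mean(A) = (3 + 7 + 5 + 6 + 7 + 1) / 6 = 29/6 = 4.8333
  mean(B) = (4 + 7 + 7 + 2 + 6 + 1) / 6 = 27/6 = 4.5

Step 2 — sample variances and covariances s[i,j] = (1/(n-1)) · Σ_k (x_{k,i} - mean_i) · (x_{k,j} - mean_j), with n-1 = 5:
  s[A,A] = ((-1.8333)·(-1.8333) + (2.1667)·(2.1667) + (0.1667)·(0.1667) + (1.1667)·(1.1667) + (2.1667)·(2.1667) + (-3.8333)·(-3.8333)) / 5 = 28.8333/5 = 5.7667
  s[A,B] = ((-1.8333)·(-0.5) + (2.1667)·(2.5) + (0.1667)·(2.5) + (1.1667)·(-2.5) + (2.1667)·(1.5) + (-3.8333)·(-3.5)) / 5 = 20.5/5 = 4.1
  s[B,B] = ((-0.5)·(-0.5) + (2.5)·(2.5) + (2.5)·(2.5) + (-2.5)·(-2.5) + (1.5)·(1.5) + (-3.5)·(-3.5)) / 5 = 33.5/5 = 6.7
  Sample standard deviations s_i = √(s[i,i]):
  s(A) = √(5.7667) = 2.4014
  s(B) = √(6.7) = 2.5884

Step 3 — r_{ij} = s_{ij} / (s_i · s_j):
  r[A,A] = 1 (diagonal).
  r[A,B] = 4.1 / (2.4014 · 2.5884) = 4.1 / 6.2158 = 0.6596
  r[B,B] = 1 (diagonal).

R is symmetric with unit diagonal. Assembling:

R = [[1, 0.6596],
 [0.6596, 1]]


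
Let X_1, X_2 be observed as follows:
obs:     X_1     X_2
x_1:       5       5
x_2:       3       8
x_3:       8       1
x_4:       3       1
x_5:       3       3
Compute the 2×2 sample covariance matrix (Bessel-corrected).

Step 1 — column means:
  mean(X_1) = (5 + 3 + 8 + 3 + 3) / 5 = 22/5 = 4.4
  mean(X_2) = (5 + 8 + 1 + 1 + 3) / 5 = 18/5 = 3.6

Step 2 — sample covariance S[i,j] = (1/(n-1)) · Σ_k (x_{k,i} - mean_i) · (x_{k,j} - mean_j), with n-1 = 4.
  S[X_1,X_1] = ((0.6)·(0.6) + (-1.4)·(-1.4) + (3.6)·(3.6) + (-1.4)·(-1.4) + (-1.4)·(-1.4)) / 4 = 19.2/4 = 4.8
  S[X_1,X_2] = ((0.6)·(1.4) + (-1.4)·(4.4) + (3.6)·(-2.6) + (-1.4)·(-2.6) + (-1.4)·(-0.6)) / 4 = -10.2/4 = -2.55
  S[X_2,X_2] = ((1.4)·(1.4) + (4.4)·(4.4) + (-2.6)·(-2.6) + (-2.6)·(-2.6) + (-0.6)·(-0.6)) / 4 = 35.2/4 = 8.8

S is symmetric (S[j,i] = S[i,j]). Assembling:

S = [[4.8, -2.55],
 [-2.55, 8.8]]


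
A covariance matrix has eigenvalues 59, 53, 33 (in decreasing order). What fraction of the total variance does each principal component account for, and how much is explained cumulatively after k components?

Step 1 — total variance = trace(Sigma) = Σ λ_i = 59 + 53 + 33 = 145.

Step 2 — fraction explained by component i = λ_i / Σ λ:
  PC1: 59/145 = 0.4069
  PC2: 53/145 = 0.3655
  PC3: 33/145 = 0.2276

Step 3 — cumulative fraction after k components = (λ_1 + ... + λ_k) / Σ λ:
  k = 1: 59/145 = 0.4069
  k = 2: (59 + 53)/145 = 112/145 = 0.7724
  k = 3: (59 + 53 + 33)/145 = 145/145 = 1

Summary (fraction, with percent):

explained: PC1 0.4069 (40.69%), PC2 0.3655 (36.55%), PC3 0.2276 (22.76%);  cumulative: 0.4069, 0.7724, 1


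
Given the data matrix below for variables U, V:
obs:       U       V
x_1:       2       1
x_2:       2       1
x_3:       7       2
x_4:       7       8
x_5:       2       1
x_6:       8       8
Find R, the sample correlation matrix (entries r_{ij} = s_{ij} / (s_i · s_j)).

Step 1 — column means:
  mean(U) = (2 + 2 + 7 + 7 + 2 + 8) / 6 = 28/6 = 4.6667
  mean(V) = (1 + 1 + 2 + 8 + 1 + 8) / 6 = 21/6 = 3.5

Step 2 — sample variances and covariances s[i,j] = (1/(n-1)) · Σ_k (x_{k,i} - mean_i) · (x_{k,j} - mean_j), with n-1 = 5:
  s[U,U] = ((-2.6667)·(-2.6667) + (-2.6667)·(-2.6667) + (2.3333)·(2.3333) + (2.3333)·(2.3333) + (-2.6667)·(-2.6667) + (3.3333)·(3.3333)) / 5 = 43.3333/5 = 8.6667
  s[U,V] = ((-2.6667)·(-2.5) + (-2.6667)·(-2.5) + (2.3333)·(-1.5) + (2.3333)·(4.5) + (-2.6667)·(-2.5) + (3.3333)·(4.5)) / 5 = 42/5 = 8.4
  s[V,V] = ((-2.5)·(-2.5) + (-2.5)·(-2.5) + (-1.5)·(-1.5) + (4.5)·(4.5) + (-2.5)·(-2.5) + (4.5)·(4.5)) / 5 = 61.5/5 = 12.3
  Sample standard deviations s_i = √(s[i,i]):
  s(U) = √(8.6667) = 2.9439
  s(V) = √(12.3) = 3.5071

Step 3 — r_{ij} = s_{ij} / (s_i · s_j):
  r[U,U] = 1 (diagonal).
  r[U,V] = 8.4 / (2.9439 · 3.5071) = 8.4 / 10.3247 = 0.8136
  r[V,V] = 1 (diagonal).

R is symmetric with unit diagonal. Assembling:

R = [[1, 0.8136],
 [0.8136, 1]]


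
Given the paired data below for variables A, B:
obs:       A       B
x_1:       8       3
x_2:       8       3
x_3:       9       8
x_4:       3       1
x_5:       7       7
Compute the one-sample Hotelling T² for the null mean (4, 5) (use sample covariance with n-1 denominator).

Step 1 — sample mean vector:
  mean(A) = (8 + 8 + 9 + 3 + 7) / 5 = 35/5 = 7
  mean(B) = (3 + 3 + 8 + 1 + 7) / 5 = 22/5 = 4.4
  x̄ = (7, 4.4),  deviation x̄ - mu_0 = (7, 4.4) - (4, 5) = (3, -0.6).

Step 2 — sample covariance matrix, S[i,j] = (1/(n-1)) · Σ_k (x_{k,i} - mean_i) · (x_{k,j} - mean_j), divisor n-1 = 4:
  S[A,A] = ((1)·(1) + (1)·(1) + (2)·(2) + (-4)·(-4) + (0)·(0)) / 4 = 22/4 = 5.5
  S[A,B] = ((1)·(-1.4) + (1)·(-1.4) + (2)·(3.6) + (-4)·(-3.4) + (0)·(2.6)) / 4 = 18/4 = 4.5
  S[B,B] = ((-1.4)·(-1.4) + (-1.4)·(-1.4) + (3.6)·(3.6) + (-3.4)·(-3.4) + (2.6)·(2.6)) / 4 = 35.2/4 = 8.8
  S = [[5.5, 4.5],
 [4.5, 8.8]].

Step 3 — invert S. det(S) = 5.5·8.8 - (4.5)² = 28.15.
  S^{-1} = (1/det) · [[d, -b], [-b, a]] = [[0.3126, -0.1599],
 [-0.1599, 0.1954]].

Step 4 — quadratic form (x̄ - mu_0)^T · S^{-1} · (x̄ - mu_0):
  S^{-1} · (x̄ - mu_0) = (1.0337, -0.5968),
  (x̄ - mu_0)^T · [...] = (3)·(1.0337) + (-0.6)·(-0.5968) = 3.4593.

Step 5 — scale by n: T² = 5 · 3.4593 = 17.2966.

T² ≈ 17.2966


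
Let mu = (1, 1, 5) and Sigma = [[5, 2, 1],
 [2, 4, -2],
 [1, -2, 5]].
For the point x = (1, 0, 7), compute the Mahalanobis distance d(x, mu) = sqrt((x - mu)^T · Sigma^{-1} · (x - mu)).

Step 1 — centre the observation: (x - mu) = (0, -1, 2).

Step 2 — invert Sigma (cofactor / det for 3×3, or solve directly):
  Sigma^{-1} = [[0.3333, -0.25, -0.1667],
 [-0.25, 0.5, 0.25],
 [-0.1667, 0.25, 0.3333]].

Step 3 — form the quadratic (x - mu)^T · Sigma^{-1} · (x - mu):
  Sigma^{-1} · (x - mu) = (-0.0833, 0, 0.4167).
  (x - mu)^T · [Sigma^{-1} · (x - mu)] = (0)·(-0.0833) + (-1)·(0) + (2)·(0.4167) = 0.8333.

Step 4 — take square root: d = √(0.8333) ≈ 0.9129.

d(x, mu) = √(0.8333) ≈ 0.9129


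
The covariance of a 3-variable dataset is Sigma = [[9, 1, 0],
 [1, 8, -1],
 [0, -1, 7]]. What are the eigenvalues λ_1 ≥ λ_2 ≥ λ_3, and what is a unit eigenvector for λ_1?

Step 1 — characteristic polynomial p(λ) = det(λI - Sigma) = λ³ - tr·λ² + c_1·λ - det, where tr = trace, c_1 = sum of the principal 2×2 minors, det = det(Sigma):
  tr = 9 + 8 + 7 = 24,
  c_1 = (9·8 - (1)²) + (9·7 - (0)²) + (8·7 - (-1)²) = 71 + 63 + 55 = 189,
  det = 9·(8·7 - (-1)²) - (1)·((1)·7 - (-1)·(0)) + (0)·((1)·(-1) - 8·(0)) = 9·(55) - (1)·(7) + (0)·(-1) = 488.
  So p(λ) = λ³ - 24λ² + 189λ - 488.
Step 2 — look for an integer root (rational root theorem: any rational root is an integer divisor of 488). Testing λ = 8:
  p(8) = 512 - 1536 + 1512 - 488 = 0  ✓
  Dividing out (λ - 8): p(λ) = (λ - 8)(λ² - 16λ + 61).
Step 3 — remaining eigenvalues from the quadratic λ² - 16λ + 61 = 0:
  Δ = 16² - 4·61 = 256 - 244 = 12,  λ = (16 ± √12)/2 = (16 ± 3.4641)/2 ≈ 9.7321 or 6.2679.
  Sorted: λ_1 = 9.7321,  λ_2 = 8,  λ_3 = 6.2679  (check: sum = 24 = tr ✓).

Step 4 — unit eigenvector for λ_1 ≈ 9.7321: v spans the null space of (Sigma - λ_1 I), whose rows are
  r_1 = (-0.7321, 1, 0),  r_2 = (1, -1.7321, -1),  r_3 = (0, -1, -2.7321).
  v is orthogonal to every row, so take v ∝ r_1 × r_2 = ((1)·(-1) - (0)·(-1.7321), (0)·(1) - (-0.7321)·(-1), (-0.7321)·(-1.7321) - (1)·(1)) ≈ (-1, -0.7321, 0.2679).
  Rescale (multiply by -1 so the first nonzero entry is positive): u = (1, 0.7321, -0.2679).
  ||u|| = √((1)² + (0.7321)² + (-0.2679)²) = √(1.6077) ≈ 1.2679,  v_1 = u/||u|| ≈ (0.7887, 0.5774, -0.2113) (||v_1|| = 1).

λ_1 = 9.7321,  λ_2 = 8,  λ_3 = 6.2679;  v_1 ≈ (0.7887, 0.5774, -0.2113)


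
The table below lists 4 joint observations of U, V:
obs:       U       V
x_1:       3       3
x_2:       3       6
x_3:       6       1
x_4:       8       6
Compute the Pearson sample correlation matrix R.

Step 1 — column means:
  mean(U) = (3 + 3 + 6 + 8) / 4 = 20/4 = 5
  mean(V) = (3 + 6 + 1 + 6) / 4 = 16/4 = 4

Step 2 — sample variances and covariances s[i,j] = (1/(n-1)) · Σ_k (x_{k,i} - mean_i) · (x_{k,j} - mean_j), with n-1 = 3:
  s[U,U] = ((-2)·(-2) + (-2)·(-2) + (1)·(1) + (3)·(3)) / 3 = 18/3 = 6
  s[U,V] = ((-2)·(-1) + (-2)·(2) + (1)·(-3) + (3)·(2)) / 3 = 1/3 = 0.3333
  s[V,V] = ((-1)·(-1) + (2)·(2) + (-3)·(-3) + (2)·(2)) / 3 = 18/3 = 6
  Sample standard deviations s_i = √(s[i,i]):
  s(U) = √(6) = 2.4495
  s(V) = √(6) = 2.4495

Step 3 — r_{ij} = s_{ij} / (s_i · s_j):
  r[U,U] = 1 (diagonal).
  r[U,V] = 0.3333 / (2.4495 · 2.4495) = 0.3333 / 6 = 0.0556
  r[V,V] = 1 (diagonal).

R is symmetric with unit diagonal. Assembling:

R = [[1, 0.0556],
 [0.0556, 1]]


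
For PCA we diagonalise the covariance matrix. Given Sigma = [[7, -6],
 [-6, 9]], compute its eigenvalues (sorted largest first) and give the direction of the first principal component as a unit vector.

Step 1 — characteristic polynomial of 2×2 Sigma:
  det(Sigma - λI) = λ² - trace · λ + det = 0.
  trace = 7 + 9 = 16, det = 7·9 - (-6)² = 27.
Step 2 — discriminant:
  Δ = trace² - 4·det = 256 - 108 = 148.
Step 3 — eigenvalues:
  λ = (trace ± √Δ)/2 = (16 ± 12.1655)/2,
  λ_1 = 14.0828,  λ_2 = 1.9172.

Step 4 — unit eigenvector for λ_1: solve (Sigma - λ_1 I)v = 0. First row:
  (7 - 14.0828)·v_x + (-6)·v_y = 0, i.e. (-7.0828)·v_x + (-6)·v_y = 0,
  so v ∝ (b, λ_1 - a) = (-6, 7.0828); multiply by -1 so the first entry is positive: u = (6, -7.0828).
  ||u|| = √((6)² + (-7.0828)²) = √(86.1655) ≈ 9.2825,
  v_1 = u/||u|| ≈ (0.6464, -0.763) (||v_1|| = 1).

λ_1 = 14.0828,  λ_2 = 1.9172;  v_1 ≈ (0.6464, -0.763)
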